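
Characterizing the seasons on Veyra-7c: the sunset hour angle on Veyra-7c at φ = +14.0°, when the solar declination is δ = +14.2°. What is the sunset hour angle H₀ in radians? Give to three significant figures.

cos H₀ = −tan φ · tan δ = −tan(+14.0°) × tan(+14.200°) = -0.0631, so H₀ = 1.6339 rad = 93.62°.

H₀ = 1.63 rad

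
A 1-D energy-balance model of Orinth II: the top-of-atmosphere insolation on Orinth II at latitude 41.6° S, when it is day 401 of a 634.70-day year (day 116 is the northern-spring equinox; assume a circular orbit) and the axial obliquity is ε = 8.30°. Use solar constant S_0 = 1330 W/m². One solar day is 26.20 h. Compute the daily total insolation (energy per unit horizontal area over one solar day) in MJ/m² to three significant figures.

Solar longitude: L_s = 360° × (401 − 116)/634.70 = 161.651°.
sin δ = sin 8.30° × sin 161.651° = 0.04544, so δ = +2.605°.
cos h₀ = −tan(-41.6°) tan(+2.605°) = 0.0404, h₀ = 1.5304 rad.
Bracket: h₀ sin ϕ sin δ + cos ϕ cos δ sin h₀ = 1.5304×-0.66393×0.04544 + 0.74780×0.99897×0.99918 = -0.046171 + 0.746417 = 0.700246.
Q̄ = (S_0/π) × [bracket] = (1330/π) × 0.700246 = 296.45 W/m².
Daily total = Q̄ × 26.20 h × 3600 s/h = 296.45 × 26.20 × 3600 / 10⁶ = 27.96 MJ/m².

28.0 MJ/m²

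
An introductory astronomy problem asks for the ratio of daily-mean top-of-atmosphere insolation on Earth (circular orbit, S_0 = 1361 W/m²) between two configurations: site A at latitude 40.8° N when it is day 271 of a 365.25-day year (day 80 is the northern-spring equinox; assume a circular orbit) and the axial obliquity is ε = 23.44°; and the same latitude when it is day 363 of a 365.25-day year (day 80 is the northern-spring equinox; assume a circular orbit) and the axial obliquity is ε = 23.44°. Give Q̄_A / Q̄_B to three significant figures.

— Configuration A (ϕ=+40.8°):
Solar longitude: L_s = 360° × (271 − 80)/365.25 = 188.255°.
sin δ = sin 23.44° × sin 188.255° = -0.05711, so δ = -3.274°.
cos h₀ = −tan(+40.8°) tan(-3.274°) = 0.0494, h₀ = 1.5214 rad.
Bracket: h₀ sin ϕ sin δ + cos ϕ cos δ sin h₀ = 1.5214×0.65342×-0.05711 + 0.75700×0.99837×0.99878 = -0.056774 + 0.754844 = 0.698070.
Q̄ = (S_0/π) × [bracket] = (1361/π) × 0.698070 = 302.42 W/m².
— Configuration B (ϕ=+40.8°):
Solar longitude: L_s = 360° × (363 − 80)/365.25 = 278.932°.
sin δ = sin 23.44° × sin 278.932° = -0.39296, so δ = -23.139°.
cos h₀ = −tan(+40.8°) tan(-23.139°) = 0.3689, h₀ = 1.1930 rad.
Bracket: h₀ sin ϕ sin δ + cos ϕ cos δ sin h₀ = 1.1930×0.65342×-0.39296 + 0.75700×0.91955×0.92948 = -0.306324 + 0.647010 = 0.340686.
Q̄ = (S_0/π) × [bracket] = (1361/π) × 0.340686 = 147.59 W/m².
Ratio Q̄_A / Q̄_B = 302.42 / 147.59 = 2.049.

Q̄_A / Q̄_B ≈ 2.05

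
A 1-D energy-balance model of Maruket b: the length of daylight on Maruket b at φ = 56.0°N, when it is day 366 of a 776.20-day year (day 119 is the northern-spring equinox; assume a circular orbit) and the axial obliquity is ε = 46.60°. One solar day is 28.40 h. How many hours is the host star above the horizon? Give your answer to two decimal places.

Solar longitude: λ_s = 360° × (366 − 119)/776.20 = 114.558°.
sin δ = sin 46.60° × sin 114.558° = 0.66085, so δ = +41.365°.
Sunrise equation: cos H₀ = −tan φ · tan δ = -1.3054 ≤ −1, so the host star never sets (polar day) and H₀ = π.
Daylight = 2H₀/(2π) × 28.40 h = (3.1416/π) × 28.40 = 28.40 h.

28.40 h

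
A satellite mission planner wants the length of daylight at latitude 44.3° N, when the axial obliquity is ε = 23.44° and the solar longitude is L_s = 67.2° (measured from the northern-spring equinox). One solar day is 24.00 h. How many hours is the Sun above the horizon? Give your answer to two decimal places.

Solar declination: sin δ = sin ε · sin L_s = sin 23.44° × sin 67.2° = 0.36671, so δ = +21.513°.
cos h₀ = −tan ϕ · tan δ = −tan(+44.3°) × tan(+21.513°) = -0.3846, so h₀ = 1.9656 rad = 112.62°.
Daylight = 2h₀/(2π) × 24.00 h = (1.9656/π) × 24.00 = 15.02 h.

15.02 h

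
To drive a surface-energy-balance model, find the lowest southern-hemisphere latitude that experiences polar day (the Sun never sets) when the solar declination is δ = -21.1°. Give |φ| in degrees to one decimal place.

|φ| = 68.9°

Polar day requires cos H₀ = −tan φ tan δ ≤ −1, i.e. tan φ tan δ ≥ 1.
The boundary is |tan φ| · |tan δ| = 1, so |φ| = 90° − |δ| = 90° − 21.1° = 68.9° in the southern hemisphere.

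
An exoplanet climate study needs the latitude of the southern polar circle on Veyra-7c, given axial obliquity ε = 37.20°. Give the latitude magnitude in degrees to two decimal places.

The polar circle is the lowest latitude that experiences at least one full rotation of continuous darkness at the northern-summer solstice; it lies at |φ| = 90° − ε = 90° − 37.20° = 52.80°.

52.80°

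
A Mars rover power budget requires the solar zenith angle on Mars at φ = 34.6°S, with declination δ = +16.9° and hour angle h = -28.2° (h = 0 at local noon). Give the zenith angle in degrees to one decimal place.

θ_z = 58.1°

cos θ_z = sin φ sin δ + cos φ cos δ cos h = -0.165073 + 0.694104 = 0.529031.
θ_z = arccos(0.529031) = 58.1°.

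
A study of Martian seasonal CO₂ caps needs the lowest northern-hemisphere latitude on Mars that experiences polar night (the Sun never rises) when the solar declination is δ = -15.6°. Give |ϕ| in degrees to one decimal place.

|ϕ| = 74.4°

Polar night requires cos h₀ = −tan ϕ tan δ ≥ 1, i.e. tan ϕ tan δ ≤ −1.
The boundary is |tan ϕ| · |tan δ| = 1, so |ϕ| = 90° − |δ| = 90° − 15.6° = 74.4° in the northern hemisphere.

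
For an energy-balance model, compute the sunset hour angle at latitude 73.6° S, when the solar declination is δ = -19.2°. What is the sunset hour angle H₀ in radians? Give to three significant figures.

H₀ = 3.14 rad

Sunrise equation: cos H₀ = −tan φ · tan δ = -1.1832 ≤ −1, so the Sun never sets (polar day) and H₀ = π.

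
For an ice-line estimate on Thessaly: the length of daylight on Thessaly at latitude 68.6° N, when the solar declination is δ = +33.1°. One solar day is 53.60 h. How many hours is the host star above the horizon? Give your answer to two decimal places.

Sunrise equation: cos H₀ = −tan φ · tan δ = -1.6634 ≤ −1, so the host star never sets (polar day) and H₀ = π.
Daylight = 2H₀/(2π) × 53.60 h = (3.1416/π) × 53.60 = 53.60 h.

53.60 h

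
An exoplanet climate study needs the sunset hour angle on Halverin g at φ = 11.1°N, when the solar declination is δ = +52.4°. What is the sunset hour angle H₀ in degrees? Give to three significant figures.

H₀ = 105°

cos H₀ = −tan φ · tan δ = −tan(+11.1°) × tan(+52.400°) = -0.2548, so H₀ = 1.8284 rad = 104.76°.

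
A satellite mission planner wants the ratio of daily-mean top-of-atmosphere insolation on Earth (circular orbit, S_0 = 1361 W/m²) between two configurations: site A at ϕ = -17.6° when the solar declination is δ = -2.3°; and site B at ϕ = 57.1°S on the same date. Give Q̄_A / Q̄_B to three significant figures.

Q̄_A / Q̄_B ≈ 1.63

— Configuration A (ϕ=-17.6°):
cos h₀ = −tan(-17.6°) tan(-2.300°) = -0.0127, h₀ = 1.5835 rad.
Bracket: h₀ sin ϕ sin δ + cos ϕ cos δ sin h₀ = 1.5835×-0.30237×-0.04013 + 0.95319×0.99919×0.99992 = 0.019214 + 0.952342 = 0.971556.
Q̄ = (S_0/π) × [bracket] = (1361/π) × 0.971556 = 420.90 W/m².
— Configuration B (ϕ=-57.1°):
cos h₀ = −tan(-57.1°) tan(-2.300°) = -0.0621, h₀ = 1.6329 rad.
Bracket: h₀ sin ϕ sin δ + cos ϕ cos δ sin h₀ = 1.6329×-0.83962×-0.04013 + 0.54317×0.99919×0.99807 = 0.055019 + 0.541683 = 0.596702.
Q̄ = (S_0/π) × [bracket] = (1361/π) × 0.596702 = 258.50 W/m².
Ratio Q̄_A / Q̄_B = 420.90 / 258.50 = 1.628.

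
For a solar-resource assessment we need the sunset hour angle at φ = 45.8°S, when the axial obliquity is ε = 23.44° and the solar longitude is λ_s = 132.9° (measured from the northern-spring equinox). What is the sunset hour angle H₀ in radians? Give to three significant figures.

Solar declination: sin δ = sin ε · sin λ_s = sin 23.44° × sin 132.9° = 0.29140, so δ = +16.942°.
cos H₀ = −tan φ · tan δ = −tan(-45.8°) × tan(+16.942°) = 0.3132, so H₀ = 1.2522 rad = 71.75°.

H₀ = 1.25 rad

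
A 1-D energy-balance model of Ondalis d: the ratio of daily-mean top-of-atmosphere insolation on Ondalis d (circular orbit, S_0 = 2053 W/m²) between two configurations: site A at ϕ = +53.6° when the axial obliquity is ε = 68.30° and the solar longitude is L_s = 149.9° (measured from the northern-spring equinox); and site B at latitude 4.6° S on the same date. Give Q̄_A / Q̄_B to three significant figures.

Q̄_A / Q̄_B ≈ 1.52

— Configuration A (ϕ=+53.6°):
Solar declination: sin δ = sin ε · sin L_s = sin 68.30° × sin 149.9° = 0.46597, so δ = +27.773°.
cos h₀ = −tan(+53.6°) tan(+27.773°) = -0.7143, h₀ = 2.3664 rad.
Bracket: h₀ sin ϕ sin δ + cos ϕ cos δ sin h₀ = 2.3664×0.80489×0.46597 + 0.59342×0.88480×0.69982 = 0.887529 + 0.367446 = 1.254975.
Q̄ = (S_0/π) × [bracket] = (2053/π) × 1.254975 = 820.11 W/m².
— Configuration B (ϕ=-4.6°):
cos h₀ = −tan(-4.6°) tan(+27.773°) = 0.0424, h₀ = 1.5284 rad.
Bracket: h₀ sin ϕ sin δ + cos ϕ cos δ sin h₀ = 1.5284×-0.08020×0.46597 + 0.99678×0.88480×0.99910 = -0.057118 + 0.881157 = 0.824039.
Q̄ = (S_0/π) × [bracket] = (2053/π) × 0.824039 = 538.50 W/m².
Ratio Q̄_A / Q̄_B = 820.11 / 538.50 = 1.523.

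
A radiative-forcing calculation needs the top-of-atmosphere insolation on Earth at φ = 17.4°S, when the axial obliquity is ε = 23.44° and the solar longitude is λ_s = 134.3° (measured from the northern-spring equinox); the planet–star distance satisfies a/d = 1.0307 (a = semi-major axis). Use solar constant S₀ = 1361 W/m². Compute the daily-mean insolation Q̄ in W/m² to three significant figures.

Q̄ ≈ 361 W/m²

Solar declination: sin δ = sin ε · sin λ_s = sin 23.44° × sin 134.3° = 0.28469, so δ = +16.541°.
cos H₀ = −tan(-17.4°) tan(+16.541°) = 0.0931, H₀ = 1.4776 rad.
Bracket: H₀ sin φ sin δ + cos φ cos δ sin H₀ = 1.4776×-0.29904×0.28469 + 0.95424×0.95862×0.99566 = -0.125794 + 0.910784 = 0.784990.
Inverse-square distance factor (a/d)² = 1.0307² = 1.062342.
Q̄ = (S₀/π) × 1.062342 × [bracket] = (1361/π) × 1.062342 × 0.784990 = 361.3 W/m².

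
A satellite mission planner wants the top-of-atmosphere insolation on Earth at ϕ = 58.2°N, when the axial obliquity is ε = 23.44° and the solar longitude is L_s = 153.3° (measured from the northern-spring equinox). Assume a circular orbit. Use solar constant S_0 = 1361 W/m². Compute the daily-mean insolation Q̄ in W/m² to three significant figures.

Solar declination: sin δ = sin ε · sin L_s = sin 23.44° × sin 153.3° = 0.17873, so δ = +10.296°.
cos h₀ = −tan(+58.2°) tan(+10.296°) = -0.2930, h₀ = 1.8681 rad.
Bracket: h₀ sin ϕ sin δ + cos ϕ cos δ sin h₀ = 1.8681×0.84989×0.17873 + 0.52696×0.98390×0.95612 = 0.283766 + 0.495725 = 0.779491.
Q̄ = (S_0/π) × [bracket] = (1361/π) × 0.779491 = 337.7 W/m².

Q̄ ≈ 338 W/m²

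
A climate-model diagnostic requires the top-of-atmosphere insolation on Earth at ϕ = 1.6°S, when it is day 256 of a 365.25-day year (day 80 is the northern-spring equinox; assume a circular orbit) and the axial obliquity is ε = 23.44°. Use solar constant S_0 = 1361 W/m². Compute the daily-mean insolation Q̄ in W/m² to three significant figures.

Q̄ ≈ 432 W/m²

Solar longitude: L_s = 360° × (256 − 80)/365.25 = 173.470°.
sin δ = sin 23.44° × sin 173.470° = 0.04524, so δ = +2.593°.
cos h₀ = −tan(-1.6°) tan(+2.593°) = 0.0013, h₀ = 1.5695 rad.
Bracket: h₀ sin ϕ sin δ + cos ϕ cos δ sin h₀ = 1.5695×-0.02792×0.04524 + 0.99961×0.99898×1.00000 = -0.001982 + 0.998590 = 0.996608.
Q̄ = (S_0/π) × [bracket] = (1361/π) × 0.996608 = 431.8 W/m².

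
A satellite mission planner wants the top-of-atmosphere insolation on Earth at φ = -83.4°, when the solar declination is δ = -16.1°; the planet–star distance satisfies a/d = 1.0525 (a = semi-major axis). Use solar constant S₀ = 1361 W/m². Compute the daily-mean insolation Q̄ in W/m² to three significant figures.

Q̄ ≈ 415 W/m²

cos H₀ = −tan(-83.4°) tan(-16.100°) = -2.4946 ≤ −1 ⇒ polar day, H₀ = π.
Bracket: H₀ sin φ sin δ + cos φ cos δ sin H₀ = 3.1416×-0.99337×-0.27731 + 0.11494×0.96078×0.00000 = 0.865421 + 0.000000 = 0.865421.
Inverse-square distance factor (a/d)² = 1.0525² = 1.107756.
Q̄ = (S₀/π) × 1.107756 × [bracket] = (1361/π) × 1.107756 × 0.865421 = 415.3 W/m².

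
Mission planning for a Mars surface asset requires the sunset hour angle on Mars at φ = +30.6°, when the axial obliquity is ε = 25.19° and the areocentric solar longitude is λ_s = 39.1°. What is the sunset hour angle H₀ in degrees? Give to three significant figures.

sin δ = sin 25.19° × sin 39.1° = 0.26843, so δ = +15.571°.
cos H₀ = −tan φ · tan δ = −tan(+30.6°) × tan(+15.571°) = -0.1648, so H₀ = 1.7363 rad = 99.49°.

H₀ = 99.5°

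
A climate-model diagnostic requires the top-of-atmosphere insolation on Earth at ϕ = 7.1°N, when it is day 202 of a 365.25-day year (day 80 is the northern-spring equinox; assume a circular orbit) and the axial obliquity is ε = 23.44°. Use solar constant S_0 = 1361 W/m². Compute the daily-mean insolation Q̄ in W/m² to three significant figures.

Q̄ ≈ 433 W/m²

Solar longitude: L_s = 360° × (202 − 80)/365.25 = 120.246°.
sin δ = sin 23.44° × sin 120.246° = 0.34364, so δ = +20.099°.
cos h₀ = −tan(+7.1°) tan(+20.099°) = -0.0456, h₀ = 1.6164 rad.
Bracket: h₀ sin ϕ sin δ + cos ϕ cos δ sin h₀ = 1.6164×0.12360×0.34364 + 0.99233×0.93910×0.99896 = 0.068655 + 0.930928 = 0.999583.
Q̄ = (S_0/π) × [bracket] = (1361/π) × 0.999583 = 433.0 W/m².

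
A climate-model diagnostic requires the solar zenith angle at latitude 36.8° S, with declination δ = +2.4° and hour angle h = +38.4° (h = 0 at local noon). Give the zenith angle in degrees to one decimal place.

θ_z = 53.0°

cos θ_z = sin φ sin δ + cos φ cos δ cos h = -0.025085 + 0.626977 = 0.601892.
θ_z = arccos(0.601892) = 53.0°.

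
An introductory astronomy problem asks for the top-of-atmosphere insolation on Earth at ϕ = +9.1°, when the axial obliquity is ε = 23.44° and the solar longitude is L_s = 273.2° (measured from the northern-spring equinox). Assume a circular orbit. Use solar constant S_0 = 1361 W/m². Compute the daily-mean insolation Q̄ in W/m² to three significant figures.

Q̄ ≈ 351 W/m²

Solar declination: sin δ = sin ε · sin L_s = sin 23.44° × sin 273.2° = -0.39717, so δ = -23.401°.
cos h₀ = −tan(+9.1°) tan(-23.401°) = 0.0693, h₀ = 1.5014 rad.
Bracket: h₀ sin ϕ sin δ + cos ϕ cos δ sin h₀ = 1.5014×0.15816×-0.39717 + 0.98741×0.91775×0.99759 = -0.094313 + 0.904012 = 0.809699.
Q̄ = (S_0/π) × [bracket] = (1361/π) × 0.809699 = 350.8 W/m².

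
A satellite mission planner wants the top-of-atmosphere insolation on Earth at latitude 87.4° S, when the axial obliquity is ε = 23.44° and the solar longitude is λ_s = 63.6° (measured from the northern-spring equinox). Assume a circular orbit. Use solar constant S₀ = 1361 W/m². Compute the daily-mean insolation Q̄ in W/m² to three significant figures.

Q̄ ≈ 0.00 W/m²

Solar declination: sin δ = sin ε · sin λ_s = sin 23.44° × sin 63.6° = 0.35630, so δ = +20.873°.
cos H₀ = −tan(-87.4°) tan(+20.873°) = 8.3975 ≥ 1 ⇒ polar night, H₀ = 0 and Q̄ = 0.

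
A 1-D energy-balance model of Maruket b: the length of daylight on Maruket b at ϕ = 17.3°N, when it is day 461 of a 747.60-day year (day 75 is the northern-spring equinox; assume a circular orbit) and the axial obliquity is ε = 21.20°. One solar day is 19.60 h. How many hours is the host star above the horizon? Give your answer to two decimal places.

9.73 h

Solar longitude: L_s = 360° × (461 − 75)/747.60 = 185.875°.
sin δ = sin 21.20° × sin 185.875° = -0.03701, so δ = -2.121°.
cos h₀ = −tan ϕ · tan δ = −tan(+17.3°) × tan(-2.121°) = 0.0115, so h₀ = 1.5593 rad = 89.34°.
Daylight = 2h₀/(2π) × 19.60 h = (1.5593/π) × 19.60 = 9.73 h.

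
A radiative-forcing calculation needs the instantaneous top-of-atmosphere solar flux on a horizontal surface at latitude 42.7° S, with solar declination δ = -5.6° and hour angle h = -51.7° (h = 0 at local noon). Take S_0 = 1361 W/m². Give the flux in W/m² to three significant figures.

707 W/m²

cos θ_z = sin ϕ sin δ + cos ϕ cos δ cos h = 0.066177 + 0.453311 = 0.519488.
Flux = S_0 · cos θ_z = 1361 × 0.519488 = 707.0 W/m².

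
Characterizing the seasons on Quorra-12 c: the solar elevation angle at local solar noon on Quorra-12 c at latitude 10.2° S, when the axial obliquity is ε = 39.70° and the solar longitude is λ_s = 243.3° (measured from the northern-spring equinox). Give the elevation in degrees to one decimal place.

Solar declination: sin δ = sin ε · sin λ_s = sin 39.70° × sin 243.3° = -0.57066, so δ = -34.796°.
At local noon the hour angle is zero, so the zenith angle equals |φ − δ| = |-10.2° − (-34.796°)| = 24.596°.
Elevation = 90° − 24.596° = 65.4°.

65.4°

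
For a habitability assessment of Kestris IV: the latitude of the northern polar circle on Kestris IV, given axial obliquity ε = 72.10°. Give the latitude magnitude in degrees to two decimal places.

17.90°

The polar circle is the lowest latitude that experiences at least one full rotation of continuous daylight at the northern-summer solstice; it lies at |φ| = 90° − ε = 90° − 72.10° = 17.90°.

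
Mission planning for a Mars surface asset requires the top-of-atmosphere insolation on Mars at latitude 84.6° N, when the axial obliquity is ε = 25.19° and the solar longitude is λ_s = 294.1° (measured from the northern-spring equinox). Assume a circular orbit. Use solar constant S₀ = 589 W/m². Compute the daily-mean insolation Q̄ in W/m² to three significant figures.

Q̄ ≈ 0.00 W/m²

Solar declination: sin δ = sin ε · sin λ_s = sin 25.19° × sin 294.1° = -0.38852, so δ = -22.863°.
cos H₀ = −tan(+84.6°) tan(-22.863°) = 4.4606 ≥ 1 ⇒ polar night, H₀ = 0 and Q̄ = 0.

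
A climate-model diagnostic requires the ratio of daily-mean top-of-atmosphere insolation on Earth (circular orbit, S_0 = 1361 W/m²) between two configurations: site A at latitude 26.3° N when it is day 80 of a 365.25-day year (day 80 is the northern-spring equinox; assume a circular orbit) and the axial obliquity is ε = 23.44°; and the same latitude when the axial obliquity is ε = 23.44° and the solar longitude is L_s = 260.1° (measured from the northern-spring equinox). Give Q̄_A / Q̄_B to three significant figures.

Q̄_A / Q̄_B ≈ 1.57

— Configuration A (ϕ=+26.3°):
Solar longitude: L_s = 360° × (80 − 80)/365.25 = 0.000°.
sin δ = sin 23.44° × sin 0.000° = 0.00000, so δ = +0.000°.
cos h₀ = −tan(+26.3°) tan(+0.000°) = -0.0000, h₀ = 1.5708 rad.
Bracket: h₀ sin ϕ sin δ + cos ϕ cos δ sin h₀ = 1.5708×0.44307×0.00000 + 0.89649×1.00000×1.00000 = 0.000000 + 0.896490 = 0.896490.
Q̄ = (S_0/π) × [bracket] = (1361/π) × 0.896490 = 388.38 W/m².
— Configuration B (ϕ=+26.3°):
Solar declination: sin δ = sin ε · sin L_s = sin 23.44° × sin 260.1° = -0.39187, so δ = -23.071°.
cos h₀ = −tan(+26.3°) tan(-23.071°) = 0.2105, h₀ = 1.3587 rad.
Bracket: h₀ sin ϕ sin δ + cos ϕ cos δ sin h₀ = 1.3587×0.44307×-0.39187 + 0.89649×0.92002×0.97759 = -0.235905 + 0.806305 = 0.570400.
Q̄ = (S_0/π) × [bracket] = (1361/π) × 0.570400 = 247.11 W/m².
Ratio Q̄_A / Q̄_B = 388.38 / 247.11 = 1.572.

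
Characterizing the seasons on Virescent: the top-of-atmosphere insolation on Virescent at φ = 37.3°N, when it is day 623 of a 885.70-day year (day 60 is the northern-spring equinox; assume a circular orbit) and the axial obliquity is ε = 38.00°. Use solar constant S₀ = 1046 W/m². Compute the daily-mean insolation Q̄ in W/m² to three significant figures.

Q̄ ≈ 107 W/m²

Solar longitude: λ_s = 360° × (623 − 60)/885.70 = 228.836°.
sin δ = sin 38.00° × sin 228.836° = -0.46349, so δ = -27.612°.
cos H₀ = −tan(+37.3°) tan(-27.612°) = 0.3985, H₀ = 1.1610 rad.
Bracket: H₀ sin φ sin δ + cos φ cos δ sin H₀ = 1.1610×0.60599×-0.46349 + 0.79547×0.88610×0.91718 = -0.326090 + 0.646489 = 0.320399.
Q̄ = (S₀/π) × [bracket] = (1046/π) × 0.320399 = 106.7 W/m².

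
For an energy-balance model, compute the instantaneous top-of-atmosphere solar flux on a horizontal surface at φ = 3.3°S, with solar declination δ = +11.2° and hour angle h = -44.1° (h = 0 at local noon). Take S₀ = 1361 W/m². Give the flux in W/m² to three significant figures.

cos θ_z = sin φ sin δ + cos φ cos δ cos h = -0.011181 + 0.703282 = 0.692101.
Flux = S₀ · cos θ_z = 1361 × 0.692101 = 941.9 W/m².

942 W/m²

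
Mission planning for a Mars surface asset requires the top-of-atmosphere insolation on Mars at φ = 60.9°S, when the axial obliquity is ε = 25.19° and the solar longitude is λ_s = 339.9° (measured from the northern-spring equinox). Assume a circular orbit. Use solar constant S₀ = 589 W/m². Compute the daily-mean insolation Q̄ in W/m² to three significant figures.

Solar declination: sin δ = sin ε · sin λ_s = sin 25.19° × sin 339.9° = -0.14627, so δ = -8.411°.
cos H₀ = −tan(-60.9°) tan(-8.411°) = -0.2657, H₀ = 1.8397 rad.
Bracket: H₀ sin φ sin δ + cos φ cos δ sin H₀ = 1.8397×-0.87377×-0.14627 + 0.48634×0.98924×0.96407 = 0.235125 + 0.463821 = 0.698946.
Q̄ = (S₀/π) × [bracket] = (589/π) × 0.698946 = 131.0 W/m².

Q̄ ≈ 131 W/m²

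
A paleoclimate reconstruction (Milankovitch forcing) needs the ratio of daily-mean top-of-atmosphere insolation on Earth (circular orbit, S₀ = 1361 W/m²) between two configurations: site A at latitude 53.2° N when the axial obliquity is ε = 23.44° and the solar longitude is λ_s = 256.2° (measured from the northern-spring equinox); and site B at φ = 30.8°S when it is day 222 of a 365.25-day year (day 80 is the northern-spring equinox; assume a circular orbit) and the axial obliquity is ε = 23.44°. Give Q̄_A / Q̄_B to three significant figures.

Q̄_A / Q̄_B ≈ 0.245

— Configuration A (φ=+53.2°):
Solar declination: sin δ = sin ε · sin λ_s = sin 23.44° × sin 256.2° = -0.38631, so δ = -22.725°.
cos H₀ = −tan(+53.2°) tan(-22.725°) = 0.5598, H₀ = 0.9766 rad.
Bracket: H₀ sin φ sin δ + cos φ cos δ sin H₀ = 0.9766×0.80073×-0.38631 + 0.59902×0.92237×0.82860 = -0.302092 + 0.457816 = 0.155724.
Q̄ = (S₀/π) × [bracket] = (1361/π) × 0.155724 = 67.463 W/m².
— Configuration B (φ=-30.8°):
Solar longitude: λ_s = 360° × (222 − 80)/365.25 = 139.959°.
sin δ = sin 23.44° × sin 139.959° = 0.25591, so δ = +14.828°.
cos H₀ = −tan(-30.8°) tan(+14.828°) = 0.1578, H₀ = 1.4123 rad.
Bracket: H₀ sin φ sin δ + cos φ cos δ sin H₀ = 1.4123×-0.51204×0.25591 + 0.85896×0.96670×0.98747 = -0.185062 + 0.819952 = 0.634890.
Q̄ = (S₀/π) × [bracket] = (1361/π) × 0.634890 = 275.05 W/m².
Ratio Q̄_A / Q̄_B = 67.463 / 275.05 = 0.2453.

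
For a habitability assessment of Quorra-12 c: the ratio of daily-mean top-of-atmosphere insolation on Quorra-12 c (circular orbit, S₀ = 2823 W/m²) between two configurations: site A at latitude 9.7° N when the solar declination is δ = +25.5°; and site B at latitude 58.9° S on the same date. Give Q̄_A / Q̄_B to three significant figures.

— Configuration A (φ=+9.7°):
cos H₀ = −tan(+9.7°) tan(+25.500°) = -0.0815, H₀ = 1.6524 rad.
Bracket: H₀ sin φ sin δ + cos φ cos δ sin H₀ = 1.6524×0.16849×0.43051 + 0.98570×0.90259×0.99667 = 0.119860 + 0.886720 = 1.006580.
Q̄ = (S₀/π) × [bracket] = (2823/π) × 1.006580 = 904.50 W/m².
— Configuration B (φ=-58.9°):
cos H₀ = −tan(-58.9°) tan(+25.500°) = 0.7907, H₀ = 0.6589 rad.
Bracket: H₀ sin φ sin δ + cos φ cos δ sin H₀ = 0.6589×-0.85627×0.43051 + 0.51653×0.90259×0.61221 = -0.242892 + 0.285421 = 0.042529.
Q̄ = (S₀/π) × [bracket] = (2823/π) × 0.042529 = 38.216 W/m².
Ratio Q̄_A / Q̄_B = 904.50 / 38.216 = 23.67.

Q̄_A / Q̄_B ≈ 23.7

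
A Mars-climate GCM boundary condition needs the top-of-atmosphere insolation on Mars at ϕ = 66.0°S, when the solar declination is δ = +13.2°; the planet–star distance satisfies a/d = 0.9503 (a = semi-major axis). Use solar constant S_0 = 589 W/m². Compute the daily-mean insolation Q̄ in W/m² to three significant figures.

cos h₀ = −tan(-66.0°) tan(+13.200°) = 0.5268, h₀ = 1.0160 rad.
Bracket: h₀ sin ϕ sin δ + cos ϕ cos δ sin h₀ = 1.0160×-0.91355×0.22835 + 0.40674×0.97358×0.84999 = -0.211947 + 0.336591 = 0.124644.
Inverse-square distance factor (a/d)² = 0.9503² = 0.903070.
Q̄ = (S_0/π) × 0.903070 × [bracket] = (589/π) × 0.903070 × 0.124644 = 21.10 W/m².

Q̄ ≈ 21.1 W/m²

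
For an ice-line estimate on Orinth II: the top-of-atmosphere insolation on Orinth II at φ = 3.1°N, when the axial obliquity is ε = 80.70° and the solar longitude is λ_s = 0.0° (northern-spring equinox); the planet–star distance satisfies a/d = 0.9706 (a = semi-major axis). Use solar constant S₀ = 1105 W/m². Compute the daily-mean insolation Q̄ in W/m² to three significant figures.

Solar declination: sin δ = sin ε · sin λ_s = sin 80.70° × sin 0.0° = 0.00000, so δ = +0.000°.
cos H₀ = −tan(+3.1°) tan(+0.000°) = -0.0000, H₀ = 1.5708 rad.
Bracket: H₀ sin φ sin δ + cos φ cos δ sin H₀ = 1.5708×0.05408×0.00000 + 0.99854×1.00000×1.00000 = 0.000000 + 0.998540 = 0.998540.
Inverse-square distance factor (a/d)² = 0.9706² = 0.942064.
Q̄ = (S₀/π) × 0.942064 × [bracket] = (1105/π) × 0.942064 × 0.998540 = 330.9 W/m².

Q̄ ≈ 331 W/m²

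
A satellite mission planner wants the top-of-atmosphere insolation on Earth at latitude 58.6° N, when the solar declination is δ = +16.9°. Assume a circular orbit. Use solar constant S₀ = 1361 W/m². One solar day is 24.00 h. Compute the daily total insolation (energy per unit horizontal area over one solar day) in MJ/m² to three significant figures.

35.6 MJ/m²

cos H₀ = −tan(+58.6°) tan(+16.900°) = -0.4977, H₀ = 2.0918 rad.
Bracket: H₀ sin φ sin δ + cos φ cos δ sin H₀ = 2.0918×0.85355×0.29070 + 0.52101×0.95681×0.86732 = 0.519032 + 0.432366 = 0.951398.
Q̄ = (S₀/π) × [bracket] = (1361/π) × 0.951398 = 412.16 W/m².
Daily total = Q̄ × 24.00 h × 3600 s/h = 412.16 × 24.00 × 3600 / 10⁶ = 35.61 MJ/m².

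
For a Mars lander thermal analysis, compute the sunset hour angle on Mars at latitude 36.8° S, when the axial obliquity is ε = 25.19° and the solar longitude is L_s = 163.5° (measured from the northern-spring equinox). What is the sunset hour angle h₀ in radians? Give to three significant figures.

Solar declination: sin δ = sin ε · sin L_s = sin 25.19° × sin 163.5° = 0.12088, so δ = +6.943°.
cos h₀ = −tan ϕ · tan δ = −tan(-36.8°) × tan(+6.943°) = 0.0911, so h₀ = 1.4796 rad = 84.77°.

h₀ = 1.48 rad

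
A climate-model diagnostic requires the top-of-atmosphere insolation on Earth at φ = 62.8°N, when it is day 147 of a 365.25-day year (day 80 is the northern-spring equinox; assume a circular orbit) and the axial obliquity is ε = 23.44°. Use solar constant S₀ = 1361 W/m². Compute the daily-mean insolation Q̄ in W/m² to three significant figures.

Solar longitude: λ_s = 360° × (147 − 80)/365.25 = 66.037°.
sin δ = sin 23.44° × sin 66.037° = 0.36350, so δ = +21.315°.
cos H₀ = −tan(+62.8°) tan(+21.315°) = -0.7592, H₀ = 2.4329 rad.
Bracket: H₀ sin φ sin δ + cos φ cos δ sin H₀ = 2.4329×0.88942×0.36350 + 0.45710×0.93159×0.65082 = 0.786567 + 0.277139 = 1.063706.
Q̄ = (S₀/π) × [bracket] = (1361/π) × 1.063706 = 460.8 W/m².

Q̄ ≈ 461 W/m²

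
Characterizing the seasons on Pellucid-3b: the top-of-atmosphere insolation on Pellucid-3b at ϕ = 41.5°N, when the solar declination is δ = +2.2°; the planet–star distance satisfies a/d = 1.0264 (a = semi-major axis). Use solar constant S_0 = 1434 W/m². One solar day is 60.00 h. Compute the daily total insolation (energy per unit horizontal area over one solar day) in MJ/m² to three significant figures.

cos h₀ = −tan(+41.5°) tan(+2.200°) = -0.0340, h₀ = 1.6048 rad.
Bracket: h₀ sin ϕ sin δ + cos ϕ cos δ sin h₀ = 1.6048×0.66262×0.03839 + 0.74896×0.99926×0.99942 = 0.040823 + 0.747972 = 0.788795.
Inverse-square distance factor (a/d)² = 1.0264² = 1.053497.
Q̄ = (S_0/π) × 1.053497 × [bracket] = (1434/π) × 1.053497 × 0.788795 = 379.31 W/m².
Daily total = Q̄ × 60.00 h × 3600 s/h = 379.31 × 60.00 × 3600 / 10⁶ = 81.93 MJ/m².

81.9 MJ/m²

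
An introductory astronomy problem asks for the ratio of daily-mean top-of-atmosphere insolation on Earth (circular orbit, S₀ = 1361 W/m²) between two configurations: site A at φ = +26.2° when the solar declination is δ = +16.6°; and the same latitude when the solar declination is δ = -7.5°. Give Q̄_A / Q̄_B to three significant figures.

Q̄_A / Q̄_B ≈ 1.33

— Configuration A (φ=+26.2°):
cos H₀ = −tan(+26.2°) tan(+16.600°) = -0.1467, H₀ = 1.7180 rad.
Bracket: H₀ sin φ sin δ + cos φ cos δ sin H₀ = 1.7180×0.44151×0.28569 + 0.89726×0.95832×0.98918 = 0.216700 + 0.850558 = 1.067258.
Q̄ = (S₀/π) × [bracket] = (1361/π) × 1.067258 = 462.36 W/m².
— Configuration B (φ=+26.2°):
cos H₀ = −tan(+26.2°) tan(-7.500°) = 0.0648, H₀ = 1.5060 rad.
Bracket: H₀ sin φ sin δ + cos φ cos δ sin H₀ = 1.5060×0.44151×-0.13053 + 0.89726×0.99144×0.99790 = -0.086791 + 0.887711 = 0.800920.
Q̄ = (S₀/π) × [bracket] = (1361/π) × 0.800920 = 346.97 W/m².
Ratio Q̄_A / Q̄_B = 462.36 / 346.97 = 1.333.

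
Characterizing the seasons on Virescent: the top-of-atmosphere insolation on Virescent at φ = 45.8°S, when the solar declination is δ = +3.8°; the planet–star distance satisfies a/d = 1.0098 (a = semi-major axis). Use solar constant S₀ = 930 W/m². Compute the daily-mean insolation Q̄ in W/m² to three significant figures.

Q̄ ≈ 188 W/m²

cos H₀ = −tan(-45.8°) tan(+3.800°) = 0.0683, H₀ = 1.5024 rad.
Bracket: H₀ sin φ sin δ + cos φ cos δ sin H₀ = 1.5024×-0.71691×0.06627 + 0.69717×0.99780×0.99766 = -0.071378 + 0.694008 = 0.622630.
Inverse-square distance factor (a/d)² = 1.0098² = 1.019696.
Q̄ = (S₀/π) × 1.019696 × [bracket] = (930/π) × 1.019696 × 0.622630 = 187.9 W/m².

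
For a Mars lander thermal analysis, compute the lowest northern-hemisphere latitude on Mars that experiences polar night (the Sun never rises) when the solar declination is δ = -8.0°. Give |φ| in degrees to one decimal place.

Polar night requires cos H₀ = −tan φ tan δ ≥ 1, i.e. tan φ tan δ ≤ −1.
The boundary is |tan φ| · |tan δ| = 1, so |φ| = 90° − |δ| = 90° − 8.0° = 82.0° in the northern hemisphere.

|φ| = 82.0°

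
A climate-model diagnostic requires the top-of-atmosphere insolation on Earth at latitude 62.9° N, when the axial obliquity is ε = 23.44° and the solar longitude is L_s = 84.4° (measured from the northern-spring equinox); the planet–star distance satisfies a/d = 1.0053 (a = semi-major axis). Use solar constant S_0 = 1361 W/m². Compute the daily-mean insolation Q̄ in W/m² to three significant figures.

Q̄ ≈ 496 W/m²

Solar declination: sin δ = sin ε · sin L_s = sin 23.44° × sin 84.4° = 0.39589, so δ = +23.321°.
cos h₀ = −tan(+62.9°) tan(+23.321°) = -0.8425, h₀ = 2.5726 rad.
Bracket: h₀ sin ϕ sin δ + cos ϕ cos δ sin h₀ = 2.5726×0.89021×0.39589 + 0.45554×0.91830×0.53875 = 0.906649 + 0.225371 = 1.132020.
Inverse-square distance factor (a/d)² = 1.0053² = 1.010628.
Q̄ = (S_0/π) × 1.010628 × [bracket] = (1361/π) × 1.010628 × 1.132020 = 495.6 W/m².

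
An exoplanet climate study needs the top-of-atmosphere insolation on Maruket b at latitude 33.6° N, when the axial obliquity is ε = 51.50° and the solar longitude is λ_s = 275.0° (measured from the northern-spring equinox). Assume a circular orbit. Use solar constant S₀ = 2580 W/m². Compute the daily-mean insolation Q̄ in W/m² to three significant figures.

Solar declination: sin δ = sin ε · sin λ_s = sin 51.50° × sin 275.0° = -0.77963, so δ = -51.227°.
cos H₀ = −tan(+33.6°) tan(-51.227°) = 0.8271, H₀ = 0.5968 rad.
Bracket: H₀ sin φ sin δ + cos φ cos δ sin H₀ = 0.5968×0.55339×-0.77963 + 0.83292×0.62624×0.56200 = -0.257483 + 0.293144 = 0.035661.
Q̄ = (S₀/π) × [bracket] = (2580/π) × 0.035661 = 29.29 W/m².

Q̄ ≈ 29.3 W/m²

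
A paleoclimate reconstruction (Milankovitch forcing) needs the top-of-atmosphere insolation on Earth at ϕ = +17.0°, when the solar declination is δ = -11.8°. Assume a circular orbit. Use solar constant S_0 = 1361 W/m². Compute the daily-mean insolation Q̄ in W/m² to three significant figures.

cos h₀ = −tan(+17.0°) tan(-11.800°) = 0.0639, h₀ = 1.5069 rad.
Bracket: h₀ sin ϕ sin δ + cos ϕ cos δ sin h₀ = 1.5069×0.29237×-0.20450 + 0.95630×0.97887×0.99796 = -0.090097 + 0.934184 = 0.844087.
Q̄ = (S_0/π) × [bracket] = (1361/π) × 0.844087 = 365.7 W/m².

Q̄ ≈ 366 W/m²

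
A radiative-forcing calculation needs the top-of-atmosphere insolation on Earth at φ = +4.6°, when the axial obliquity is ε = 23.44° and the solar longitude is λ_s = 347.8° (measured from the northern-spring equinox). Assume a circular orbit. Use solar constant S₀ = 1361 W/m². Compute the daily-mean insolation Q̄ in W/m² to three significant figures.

Solar declination: sin δ = sin ε · sin λ_s = sin 23.44° × sin 347.8° = -0.08406, so δ = -4.822°.
cos H₀ = −tan(+4.6°) tan(-4.822°) = 0.0068, H₀ = 1.5640 rad.
Bracket: H₀ sin φ sin δ + cos φ cos δ sin H₀ = 1.5640×0.08020×-0.08406 + 0.99678×0.99646×0.99998 = -0.010544 + 0.993232 = 0.982688.
Q̄ = (S₀/π) × [bracket] = (1361/π) × 0.982688 = 425.7 W/m².

Q̄ ≈ 426 W/m²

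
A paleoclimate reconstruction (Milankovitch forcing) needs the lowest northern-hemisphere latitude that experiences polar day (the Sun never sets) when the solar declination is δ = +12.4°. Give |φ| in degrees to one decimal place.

|φ| = 77.6°

Polar day requires cos H₀ = −tan φ tan δ ≤ −1, i.e. tan φ tan δ ≥ 1.
The boundary is |tan φ| · |tan δ| = 1, so |φ| = 90° − |δ| = 90° − 12.4° = 77.6° in the northern hemisphere.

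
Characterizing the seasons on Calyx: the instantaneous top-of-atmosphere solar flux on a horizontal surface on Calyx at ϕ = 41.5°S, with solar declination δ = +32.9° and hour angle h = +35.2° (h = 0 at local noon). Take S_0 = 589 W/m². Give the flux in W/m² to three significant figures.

cos θ_z = sin ϕ sin δ + cos ϕ cos δ cos h = -0.359918 + 0.513852 = 0.153934.
Flux = S_0 · cos θ_z = 589 × 0.153934 = 90.67 W/m².

90.7 W/m²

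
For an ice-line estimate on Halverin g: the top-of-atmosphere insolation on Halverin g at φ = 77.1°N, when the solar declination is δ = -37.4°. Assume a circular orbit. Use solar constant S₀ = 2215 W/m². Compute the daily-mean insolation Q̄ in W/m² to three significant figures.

cos H₀ = −tan(+77.1°) tan(-37.400°) = 3.3382 ≥ 1 ⇒ polar night, H₀ = 0 and Q̄ = 0.

Q̄ ≈ 0.00 W/m²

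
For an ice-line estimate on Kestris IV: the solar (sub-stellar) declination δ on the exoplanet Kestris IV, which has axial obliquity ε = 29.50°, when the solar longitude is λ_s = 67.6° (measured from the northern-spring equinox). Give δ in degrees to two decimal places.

δ = +27.08°

sin δ = sin ε · sin λ_s = sin 29.50° × sin 67.6° = 0.455268.
δ = arcsin(0.455268) = +27.08°.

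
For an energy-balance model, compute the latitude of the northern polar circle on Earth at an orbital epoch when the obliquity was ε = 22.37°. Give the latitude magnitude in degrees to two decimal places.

The polar circle is the lowest latitude that experiences at least one full rotation of continuous daylight at the northern-summer solstice; it lies at |φ| = 90° − ε = 90° − 22.37° = 67.63°.

67.63°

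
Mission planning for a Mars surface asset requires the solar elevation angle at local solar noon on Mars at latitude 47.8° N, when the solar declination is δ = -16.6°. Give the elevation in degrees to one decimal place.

At local noon the hour angle is zero, so the zenith angle equals |φ − δ| = |+47.8° − (-16.600°)| = 64.400°.
Elevation = 90° − 64.400° = 25.6°.

25.6°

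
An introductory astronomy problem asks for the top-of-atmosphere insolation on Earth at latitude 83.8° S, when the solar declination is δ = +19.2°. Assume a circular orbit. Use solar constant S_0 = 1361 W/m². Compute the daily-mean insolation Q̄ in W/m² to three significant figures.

cos h₀ = −tan(-83.8°) tan(+19.200°) = 3.2056 ≥ 1 ⇒ polar night, h₀ = 0 and Q̄ = 0.

Q̄ ≈ 0.00 W/m²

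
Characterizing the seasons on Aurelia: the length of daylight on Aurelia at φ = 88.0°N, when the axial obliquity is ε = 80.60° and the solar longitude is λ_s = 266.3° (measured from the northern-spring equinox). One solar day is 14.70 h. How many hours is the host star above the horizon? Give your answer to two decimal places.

0.00 h

Solar declination: sin δ = sin ε · sin λ_s = sin 80.60° × sin 266.3° = -0.98452, so δ = -79.904°.
cos H₀ = −tan φ · tan δ = 160.8299 ≥ 1, so the host star never rises (polar night) and H₀ = 0.
Daylight = 2H₀/(2π) × 14.70 h = (0.0000/π) × 14.70 = 0.00 h.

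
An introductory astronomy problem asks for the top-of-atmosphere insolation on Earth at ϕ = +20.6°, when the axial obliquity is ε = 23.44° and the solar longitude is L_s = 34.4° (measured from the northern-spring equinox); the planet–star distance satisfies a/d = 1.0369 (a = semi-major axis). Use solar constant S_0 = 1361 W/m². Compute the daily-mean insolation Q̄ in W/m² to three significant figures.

Solar declination: sin δ = sin ε · sin L_s = sin 23.44° × sin 34.4° = 0.22474, so δ = +12.987°.
cos h₀ = −tan(+20.6°) tan(+12.987°) = -0.0867, h₀ = 1.6576 rad.
Bracket: h₀ sin ϕ sin δ + cos ϕ cos δ sin h₀ = 1.6576×0.35184×0.22474 + 0.93606×0.97442×0.99624 = 0.131071 + 0.908686 = 1.039757.
Inverse-square distance factor (a/d)² = 1.0369² = 1.075162.
Q̄ = (S_0/π) × 1.075162 × [bracket] = (1361/π) × 1.075162 × 1.039757 = 484.3 W/m².

Q̄ ≈ 484 W/m²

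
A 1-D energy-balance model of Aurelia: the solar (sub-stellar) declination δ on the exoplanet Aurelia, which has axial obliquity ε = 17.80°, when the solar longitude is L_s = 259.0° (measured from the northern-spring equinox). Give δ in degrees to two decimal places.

δ = -17.46°

sin δ = sin ε · sin L_s = sin 17.80° × sin 259.0° = -0.300079.
δ = arcsin(-0.300079) = -17.46°.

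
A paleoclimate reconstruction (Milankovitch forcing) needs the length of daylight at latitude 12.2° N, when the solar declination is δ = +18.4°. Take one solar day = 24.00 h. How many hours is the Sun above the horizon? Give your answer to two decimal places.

12.55 h

cos H₀ = −tan φ · tan δ = −tan(+12.2°) × tan(+18.400°) = -0.0719, so H₀ = 1.6428 rad = 94.12°.
Daylight = 2H₀/(2π) × 24.00 h = (1.6428/π) × 24.00 = 12.55 h.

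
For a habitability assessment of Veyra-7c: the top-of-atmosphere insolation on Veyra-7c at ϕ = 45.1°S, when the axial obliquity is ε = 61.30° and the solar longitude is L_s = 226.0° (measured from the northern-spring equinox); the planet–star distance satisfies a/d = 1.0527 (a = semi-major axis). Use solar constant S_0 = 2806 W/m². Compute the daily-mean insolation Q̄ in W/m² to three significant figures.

Q̄ ≈ 1.43e+03 W/m²

Solar declination: sin δ = sin ε · sin L_s = sin 61.30° × sin 226.0° = -0.63097, so δ = -39.121°.
cos h₀ = −tan(-45.1°) tan(-39.121°) = -0.8161, h₀ = 2.5255 rad.
Bracket: h₀ sin ϕ sin δ + cos ϕ cos δ sin h₀ = 2.5255×-0.70834×-0.63097 + 0.70587×0.77581×0.57785 = 1.128750 + 0.316443 = 1.445193.
Inverse-square distance factor (a/d)² = 1.0527² = 1.108177.
Q̄ = (S_0/π) × 1.108177 × [bracket] = (2806/π) × 1.108177 × 1.445193 = 1430 W/m².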